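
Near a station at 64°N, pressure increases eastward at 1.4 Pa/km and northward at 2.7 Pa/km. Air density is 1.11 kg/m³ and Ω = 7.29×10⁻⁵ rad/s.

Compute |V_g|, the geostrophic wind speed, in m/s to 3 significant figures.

Coriolis parameter at 64°N:
f = 2Ω sin φ = 2 × 7.29×10⁻⁵ × sin 64° = 1.31×10⁻⁴ s⁻¹
Component geostrophic relations (x east, y north):
u_g = −(1/(fρ)) ∂P/∂y,  v_g = (1/(fρ)) ∂P/∂x
u_g = −(2.7×10⁻³)/(1.31×10⁻⁴ × 1.11) = −18.6 m/s;  v_g = (1.4×10⁻³)/(1.31×10⁻⁴ × 1.11) = 9.62 m/s
|V_g| = √(u_g² + v_g²) = 20.9 m/s

20.9 m/s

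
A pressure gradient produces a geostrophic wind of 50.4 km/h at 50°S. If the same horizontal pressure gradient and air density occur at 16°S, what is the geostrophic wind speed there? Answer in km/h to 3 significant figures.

With the same pressure gradient and density, V_g ∝ 1/f ∝ 1/sin φ.
V₂ = V₁ · sin φ₁ / sin φ₂ = 50.4 × sin 50° / sin 16°
V₂ = 50.4 × 0.7660/0.2756 = 140 km/h

140 km/h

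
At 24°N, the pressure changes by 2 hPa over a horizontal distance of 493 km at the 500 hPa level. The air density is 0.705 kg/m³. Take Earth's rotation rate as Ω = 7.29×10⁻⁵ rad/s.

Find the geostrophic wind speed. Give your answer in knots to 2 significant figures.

Coriolis parameter at 24°N:
f = 2Ω sin φ = 2 × 7.29×10⁻⁵ × sin 24° = 5.93×10⁻⁵ s⁻¹
Pressure gradient: |∂P/∂n| = 200 Pa / 493000 m = 4.06×10⁻⁴ Pa/m
Geostrophic balance (pressure-gradient force = Coriolis force):
V_g = (1/(fρ)) |∂P/∂n| = 4.06×10⁻⁴ / (5.93×10⁻⁵ × 0.705) = 9.70 m/s
Converting: 9.70 m/s × 1.944 = 19 knots

19 knots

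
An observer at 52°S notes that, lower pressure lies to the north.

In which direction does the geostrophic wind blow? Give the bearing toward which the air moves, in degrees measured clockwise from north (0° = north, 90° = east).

270°

The pressure-gradient force points toward the north (bearing 000°).
Geostrophic balance: in the Southern Hemisphere the Coriolis force deflects motion to the left, so the geostrophic wind blows 90° to the left of the pressure-gradient force (low pressure on the right).
Rotating 000° by 90° counterclockwise gives 270° — the wind blows toward the west.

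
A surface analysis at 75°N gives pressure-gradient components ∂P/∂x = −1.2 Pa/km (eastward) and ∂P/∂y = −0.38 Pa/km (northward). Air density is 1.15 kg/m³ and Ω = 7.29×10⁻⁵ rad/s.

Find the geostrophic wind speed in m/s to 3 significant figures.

Coriolis parameter at 75°N:
f = 2Ω sin φ = 2 × 7.29×10⁻⁵ × sin 75° = 1.41×10⁻⁴ s⁻¹
Component geostrophic relations (x east, y north):
u_g = −(1/(fρ)) ∂P/∂y,  v_g = (1/(fρ)) ∂P/∂x
u_g = −(−0.38×10⁻³)/(1.41×10⁻⁴ × 1.15) = 2.35 m/s;  v_g = (−1.2×10⁻³)/(1.41×10⁻⁴ × 1.15) = −7.41 m/s
|V_g| = √(u_g² + v_g²) = 7.77 m/s

7.77 m/s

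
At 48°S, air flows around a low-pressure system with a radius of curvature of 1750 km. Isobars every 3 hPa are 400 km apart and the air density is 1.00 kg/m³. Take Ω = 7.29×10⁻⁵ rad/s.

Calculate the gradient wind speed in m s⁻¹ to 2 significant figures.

Coriolis parameter at 48°S:
f = 2Ω sin φ = 2 × 7.29×10⁻⁵ × sin 48° = 1.08×10⁻⁴ s⁻¹
Pressure gradient: |∂P/∂n| = 300 Pa / 400000 m = 7.50×10⁻⁴ Pa/m
Geostrophic speed: V_g = |∂P/∂n|/(fρ) = 7.50×10⁻⁴/(1.08×10⁻⁴ × 1.00) = 6.92 m/s
Around a low, centrifugal force acts outward with Coriolis, so pressure-gradient force balances both:
(1/ρ)|∂P/∂n| = fV + V²/R  →  V² + fR·V − fR·V_g = 0
With fR = 1.08×10⁻⁴ × 1750×10³ m = 190 m/s:
V = [−fR + √((fR)² + 4 fR V_g)]/2 = [−190 + √(190² + 4×190×6.92)]/2 = 6.69 m/s
Subgeostrophic (V < V_g = 6.92 m/s), as expected around a low.

6.7 m s⁻¹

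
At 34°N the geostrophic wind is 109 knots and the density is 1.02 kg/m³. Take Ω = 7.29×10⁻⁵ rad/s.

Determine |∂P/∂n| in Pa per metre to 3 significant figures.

Coriolis parameter at 34°N:
f = 2Ω sin φ = 2 × 7.29×10⁻⁵ × sin 34° = 8.15×10⁻⁵ s⁻¹
Wind speed in SI: 109 knots = 56.1 m/s
Geostrophic balance rearranged: |∂P/∂n| = f ρ V_g
|∂P/∂n| = 8.15×10⁻⁵ × 1.02 × 56.1 = 4.66×10⁻³ Pa/m

4.66×10⁻³ Pa/m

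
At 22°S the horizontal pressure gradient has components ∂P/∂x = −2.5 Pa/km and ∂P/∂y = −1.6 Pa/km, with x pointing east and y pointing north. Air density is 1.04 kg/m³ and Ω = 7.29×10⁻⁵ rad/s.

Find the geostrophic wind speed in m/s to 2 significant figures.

Coriolis parameter at 22°S:
f = 2Ω sin φ = 2 × 7.29×10⁻⁵ × sin 22° = 5.46×10⁻⁵ s⁻¹
In the Southern Hemisphere f is negative: f = −5.46×10⁻⁵ s⁻¹.
Component geostrophic relations (x east, y north):
u_g = −(1/(fρ)) ∂P/∂y,  v_g = (1/(fρ)) ∂P/∂x
u_g = −(−1.6×10⁻³)/(−5.46×10⁻⁵ × 1.04) = −28.2 m/s;  v_g = (−2.5×10⁻³)/(−5.46×10⁻⁵ × 1.04) = 44.0 m/s
|V_g| = √(u_g² + v_g²) = 52.3 m/s

52 m/s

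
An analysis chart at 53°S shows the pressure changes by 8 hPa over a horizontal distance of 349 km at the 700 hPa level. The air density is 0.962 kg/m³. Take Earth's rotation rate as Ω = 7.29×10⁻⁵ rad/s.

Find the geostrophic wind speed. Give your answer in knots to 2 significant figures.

Coriolis parameter at 53°S:
f = 2Ω sin φ = 2 × 7.29×10⁻⁵ × sin 53° = 1.16×10⁻⁴ s⁻¹
Pressure gradient: |∂P/∂n| = 800 Pa / 349000 m = 2.29×10⁻³ Pa/m
Geostrophic balance (pressure-gradient force = Coriolis force):
V_g = (1/(fρ)) |∂P/∂n| = 2.29×10⁻³ / (1.16×10⁻⁴ × 0.962) = 20.5 m/s
Converting: 20.5 m/s × 1.944 = 40 knots

40 knots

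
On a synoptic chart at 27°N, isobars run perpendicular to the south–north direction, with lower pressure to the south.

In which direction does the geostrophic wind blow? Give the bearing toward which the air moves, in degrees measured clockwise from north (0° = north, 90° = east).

270°

The pressure-gradient force points toward the south (bearing 180°).
Geostrophic balance: in the Northern Hemisphere the Coriolis force deflects motion to the right, so the geostrophic wind blows 90° to the right of the pressure-gradient force (low pressure on the left).
Rotating 180° by 90° clockwise gives 270° — the wind blows toward the west.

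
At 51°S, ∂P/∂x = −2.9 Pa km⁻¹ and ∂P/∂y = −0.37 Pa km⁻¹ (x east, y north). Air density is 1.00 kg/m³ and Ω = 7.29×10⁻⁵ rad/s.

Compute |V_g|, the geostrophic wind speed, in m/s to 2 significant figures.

26 m/s

Coriolis parameter at 51°S:
f = 2Ω sin φ = 2 × 7.29×10⁻⁵ × sin 51° = 1.13×10⁻⁴ s⁻¹
In the Southern Hemisphere f is negative: f = −1.13×10⁻⁴ s⁻¹.
Component geostrophic relations (x east, y north):
u_g = −(1/(fρ)) ∂P/∂y,  v_g = (1/(fρ)) ∂P/∂x
u_g = −(−0.37×10⁻³)/(−1.13×10⁻⁴ × 1.00) = −3.27 m/s;  v_g = (−2.9×10⁻³)/(−1.13×10⁻⁴ × 1.00) = 25.6 m/s
|V_g| = √(u_g² + v_g²) = 25.8 m/s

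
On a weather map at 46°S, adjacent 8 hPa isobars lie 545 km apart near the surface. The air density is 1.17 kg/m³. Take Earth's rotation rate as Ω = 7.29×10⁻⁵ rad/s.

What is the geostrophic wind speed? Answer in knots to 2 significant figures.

23 knots

Coriolis parameter at 46°S:
f = 2Ω sin φ = 2 × 7.29×10⁻⁵ × sin 46° = 1.05×10⁻⁴ s⁻¹
Pressure gradient: |∂P/∂n| = 800 Pa / 545000 m = 1.47×10⁻³ Pa/m
Geostrophic balance (pressure-gradient force = Coriolis force):
V_g = (1/(fρ)) |∂P/∂n| = 1.47×10⁻³ / (1.05×10⁻⁴ × 1.17) = 12.0 m/s
Converting: 12.0 m/s × 1.944 = 23 knots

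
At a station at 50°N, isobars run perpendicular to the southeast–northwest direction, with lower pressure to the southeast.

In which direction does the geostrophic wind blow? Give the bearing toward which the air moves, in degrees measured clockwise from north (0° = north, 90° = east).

The pressure-gradient force points toward the southeast (bearing 135°).
Geostrophic balance: in the Northern Hemisphere the Coriolis force deflects motion to the right, so the geostrophic wind blows 90° to the right of the pressure-gradient force (low pressure on the left).
Rotating 135° by 90° clockwise gives 225° — the wind blows toward the southwest.

225°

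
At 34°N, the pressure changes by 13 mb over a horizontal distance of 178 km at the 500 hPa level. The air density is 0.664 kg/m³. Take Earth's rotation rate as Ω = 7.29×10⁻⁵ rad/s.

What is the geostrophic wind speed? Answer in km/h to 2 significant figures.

Coriolis parameter at 34°N:
f = 2Ω sin φ = 2 × 7.29×10⁻⁵ × sin 34° = 8.15×10⁻⁵ s⁻¹
Pressure gradient: |∂P/∂n| = 1300 Pa / 178000 m = 7.30×10⁻³ Pa/m
Geostrophic balance (pressure-gradient force = Coriolis force):
V_g = (1/(fρ)) |∂P/∂n| = 7.30×10⁻³ / (8.15×10⁻⁵ × 0.664) = 135 m/s
Converting: 135 m/s × 3.6 = 490 km/h

490 km/h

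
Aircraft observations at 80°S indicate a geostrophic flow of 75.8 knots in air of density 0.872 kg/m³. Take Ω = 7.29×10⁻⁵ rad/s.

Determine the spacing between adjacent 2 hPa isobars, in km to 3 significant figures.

41.0 km

Coriolis parameter at 80°S:
f = 2Ω sin φ = 2 × 7.29×10⁻⁵ × sin 80° = 1.44×10⁻⁴ s⁻¹
Wind speed in SI: 75.8 knots = 39.0 m/s
Geostrophic balance rearranged: |∂P/∂n| = f ρ V_g
|∂P/∂n| = 1.44×10⁻⁴ × 0.872 × 39.0 = 4.88×10⁻³ Pa/m
Isobar spacing: Δn = ΔP/|∂P/∂n| = 200 Pa / 4.88×10⁻³ Pa/m = 40964 m ≈ 41.0 km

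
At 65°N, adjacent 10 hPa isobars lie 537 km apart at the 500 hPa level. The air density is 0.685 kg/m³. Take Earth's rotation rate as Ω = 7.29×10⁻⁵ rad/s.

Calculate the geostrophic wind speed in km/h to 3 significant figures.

Coriolis parameter at 65°N:
f = 2Ω sin φ = 2 × 7.29×10⁻⁵ × sin 65° = 1.32×10⁻⁴ s⁻¹
Pressure gradient: |∂P/∂n| = 1000 Pa / 537000 m = 1.86×10⁻³ Pa/m
Geostrophic balance (pressure-gradient force = Coriolis force):
V_g = (1/(fρ)) |∂P/∂n| = 1.86×10⁻³ / (1.32×10⁻⁴ × 0.685) = 20.6 m/s
Converting: 20.6 m/s × 3.6 = 74.1 km/h

74.1 km/h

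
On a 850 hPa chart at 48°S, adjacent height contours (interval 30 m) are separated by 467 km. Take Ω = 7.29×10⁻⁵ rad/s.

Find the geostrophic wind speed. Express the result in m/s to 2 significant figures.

Coriolis parameter at 48°S:
f = 2Ω sin φ = 2 × 7.29×10⁻⁵ × sin 48° = 1.08×10⁻⁴ s⁻¹
Height gradient: |∂Z/∂n| = 30 m / 467000 m = 6.42×10⁻⁵
On a pressure surface, geostrophic balance gives V_g = (g/f)|∂Z/∂n|:
V_g = 9.81 × 6.42×10⁻⁵ / 1.08×10⁻⁴ = 5.82 m/s

5.8 m/s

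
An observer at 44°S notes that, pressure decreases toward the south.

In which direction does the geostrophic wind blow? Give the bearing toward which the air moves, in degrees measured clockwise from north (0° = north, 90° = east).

The pressure-gradient force points toward the south (bearing 180°).
Geostrophic balance: in the Southern Hemisphere the Coriolis force deflects motion to the left, so the geostrophic wind blows 90° to the left of the pressure-gradient force (low pressure on the right).
Rotating 180° by 90° counterclockwise gives 090° — the wind blows toward the east.

090°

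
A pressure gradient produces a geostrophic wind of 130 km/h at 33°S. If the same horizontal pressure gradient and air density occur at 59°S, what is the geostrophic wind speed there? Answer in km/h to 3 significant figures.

82.6 km/h

With the same pressure gradient and density, V_g ∝ 1/f ∝ 1/sin φ.
V₂ = V₁ · sin φ₁ / sin φ₂ = 130 × sin 33° / sin 59°
V₂ = 130 × 0.5446/0.8572 = 82.6 km/h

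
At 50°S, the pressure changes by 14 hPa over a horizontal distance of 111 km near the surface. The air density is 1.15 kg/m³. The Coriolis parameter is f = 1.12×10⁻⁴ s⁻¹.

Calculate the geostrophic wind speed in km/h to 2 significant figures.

Pressure gradient: |∂P/∂n| = 1400 Pa / 111000 m = 1.26×10⁻² Pa/m
Geostrophic balance (pressure-gradient force = Coriolis force):
V_g = (1/(fρ)) |∂P/∂n| = 1.26×10⁻² / (1.12×10⁻⁴ × 1.15) = 97.9 m/s
Converting: 97.9 m/s × 3.6 = 350 km/h

350 km/h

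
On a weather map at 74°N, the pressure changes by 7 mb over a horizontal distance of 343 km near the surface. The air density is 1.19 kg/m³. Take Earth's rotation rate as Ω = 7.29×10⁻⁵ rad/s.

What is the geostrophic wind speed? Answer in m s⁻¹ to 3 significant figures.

Coriolis parameter at 74°N:
f = 2Ω sin φ = 2 × 7.29×10⁻⁵ × sin 74° = 1.40×10⁻⁴ s⁻¹
Pressure gradient: |∂P/∂n| = 700 Pa / 343000 m = 2.04×10⁻³ Pa/m
Geostrophic balance (pressure-gradient force = Coriolis force):
V_g = (1/(fρ)) |∂P/∂n| = 2.04×10⁻³ / (1.40×10⁻⁴ × 1.19) = 12.2 m/s

12.2 m s⁻¹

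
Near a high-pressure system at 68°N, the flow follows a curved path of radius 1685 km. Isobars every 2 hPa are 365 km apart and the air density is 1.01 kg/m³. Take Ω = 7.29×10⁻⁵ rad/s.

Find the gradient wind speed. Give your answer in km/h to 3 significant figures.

Coriolis parameter at 68°N:
f = 2Ω sin φ = 2 × 7.29×10⁻⁵ × sin 68° = 1.35×10⁻⁴ s⁻¹
Pressure gradient: |∂P/∂n| = 200 Pa / 365000 m = 5.48×10⁻⁴ Pa/m
Geostrophic speed: V_g = |∂P/∂n|/(fρ) = 5.48×10⁻⁴/(1.35×10⁻⁴ × 1.01) = 4.01 m/s
Around a high, pressure-gradient force acts outward with centrifugal, so Coriolis balances both:
fV = (1/ρ)|∂P/∂n| + V²/R  →  V² − fR·V + fR·V_g = 0
With fR = 1.35×10⁻⁴ × 1685×10³ m = 228 m/s:
V = [fR − √((fR)² − 4 fR V_g)]/2 = [228 − √(228² − 4×228×4.01)]/2 = 4.09 m/s
Supergeostrophic (V > V_g = 4.01 m/s), as expected around a high.
Converting: 4.09 m/s × 3.6 = 14.7 km/h

14.7 km/h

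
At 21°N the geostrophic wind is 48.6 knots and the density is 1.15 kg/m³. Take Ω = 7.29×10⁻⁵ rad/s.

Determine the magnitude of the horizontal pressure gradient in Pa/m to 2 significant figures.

Coriolis parameter at 21°N:
f = 2Ω sin φ = 2 × 7.29×10⁻⁵ × sin 21° = 5.23×10⁻⁵ s⁻¹
Wind speed in SI: 48.6 knots = 25.0 m/s
Geostrophic balance rearranged: |∂P/∂n| = f ρ V_g
|∂P/∂n| = 5.23×10⁻⁵ × 1.15 × 25.0 = 1.50×10⁻³ Pa/m

1.5×10⁻³ Pa/m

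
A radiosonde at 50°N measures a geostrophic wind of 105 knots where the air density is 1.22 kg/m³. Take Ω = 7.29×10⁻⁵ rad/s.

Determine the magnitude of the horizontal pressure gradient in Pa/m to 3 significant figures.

7.36×10⁻³ Pa/m

Coriolis parameter at 50°N:
f = 2Ω sin φ = 2 × 7.29×10⁻⁵ × sin 50° = 1.12×10⁻⁴ s⁻¹
Wind speed in SI: 105 knots = 54.0 m/s
Geostrophic balance rearranged: |∂P/∂n| = f ρ V_g
|∂P/∂n| = 1.12×10⁻⁴ × 1.22 × 54.0 = 7.36×10⁻³ Pa/m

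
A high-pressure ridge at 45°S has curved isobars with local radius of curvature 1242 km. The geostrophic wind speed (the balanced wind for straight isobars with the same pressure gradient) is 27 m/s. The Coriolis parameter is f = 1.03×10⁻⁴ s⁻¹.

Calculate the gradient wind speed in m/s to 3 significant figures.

38.7 m/s

Around a high, pressure-gradient force acts outward with centrifugal, so Coriolis balances both:
fV = (1/ρ)|∂P/∂n| + V²/R  →  V² − fR·V + fR·V_g = 0
With fR = 1.03×10⁻⁴ × 1242×10³ m = 128 m/s:
V = [fR − √((fR)² − 4 fR V_g)]/2 = [128 − √(128² − 4×128×27)]/2 = 38.7 m/s
Supergeostrophic (V > V_g = 27 m/s), as expected around a high.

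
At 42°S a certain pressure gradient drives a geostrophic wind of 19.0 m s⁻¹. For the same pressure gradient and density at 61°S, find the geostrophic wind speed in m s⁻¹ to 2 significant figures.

15 m s⁻¹

With the same pressure gradient and density, V_g ∝ 1/f ∝ 1/sin φ.
V₂ = V₁ · sin φ₁ / sin φ₂ = 19.0 × sin 42° / sin 61°
V₂ = 19.0 × 0.6691/0.8746 = 15 m s⁻¹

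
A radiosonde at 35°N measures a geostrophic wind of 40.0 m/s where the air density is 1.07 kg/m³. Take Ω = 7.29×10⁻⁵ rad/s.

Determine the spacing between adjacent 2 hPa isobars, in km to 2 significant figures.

Coriolis parameter at 35°N:
f = 2Ω sin φ = 2 × 7.29×10⁻⁵ × sin 35° = 8.36×10⁻⁵ s⁻¹
Geostrophic balance rearranged: |∂P/∂n| = f ρ V_g
|∂P/∂n| = 8.36×10⁻⁵ × 1.07 × 40.0 = 3.58×10⁻³ Pa/m
Isobar spacing: Δn = ΔP/|∂P/∂n| = 200 Pa / 3.58×10⁻³ Pa/m = 55878 m ≈ 56 km

56 km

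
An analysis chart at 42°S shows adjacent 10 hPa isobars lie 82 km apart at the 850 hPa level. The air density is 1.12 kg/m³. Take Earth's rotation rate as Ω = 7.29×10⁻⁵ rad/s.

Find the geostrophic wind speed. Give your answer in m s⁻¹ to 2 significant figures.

110 m s⁻¹

Coriolis parameter at 42°S:
f = 2Ω sin φ = 2 × 7.29×10⁻⁵ × sin 42° = 9.76×10⁻⁵ s⁻¹
Pressure gradient: |∂P/∂n| = 1000 Pa / 82000 m = 1.22×10⁻² Pa/m
Geostrophic balance (pressure-gradient force = Coriolis force):
V_g = (1/(fρ)) |∂P/∂n| = 1.22×10⁻² / (9.76×10⁻⁵ × 1.12) = 112 m/s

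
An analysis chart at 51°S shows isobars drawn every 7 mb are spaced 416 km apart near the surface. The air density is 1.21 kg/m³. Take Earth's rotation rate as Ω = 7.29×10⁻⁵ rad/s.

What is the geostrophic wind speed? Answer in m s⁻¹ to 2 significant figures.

Coriolis parameter at 51°S:
f = 2Ω sin φ = 2 × 7.29×10⁻⁵ × sin 51° = 1.13×10⁻⁴ s⁻¹
Pressure gradient: |∂P/∂n| = 700 Pa / 416000 m = 1.68×10⁻³ Pa/m
Geostrophic balance (pressure-gradient force = Coriolis force):
V_g = (1/(fρ)) |∂P/∂n| = 1.68×10⁻³ / (1.13×10⁻⁴ × 1.21) = 12.3 m/s

12 m s⁻¹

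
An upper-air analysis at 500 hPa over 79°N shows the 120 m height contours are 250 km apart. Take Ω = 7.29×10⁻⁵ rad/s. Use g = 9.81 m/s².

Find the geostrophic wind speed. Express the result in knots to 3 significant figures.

Coriolis parameter at 79°N:
f = 2Ω sin φ = 2 × 7.29×10⁻⁵ × sin 79° = 1.43×10⁻⁴ s⁻¹
Height gradient: |∂Z/∂n| = 120 m / 250000 m = 4.80×10⁻⁴
On a pressure surface, geostrophic balance gives V_g = (g/f)|∂Z/∂n|:
V_g = 9.81 × 4.80×10⁻⁴ / 1.43×10⁻⁴ = 32.9 m/s
Converting: 32.9 m/s × 1.944 = 64.0 knots

64.0 knots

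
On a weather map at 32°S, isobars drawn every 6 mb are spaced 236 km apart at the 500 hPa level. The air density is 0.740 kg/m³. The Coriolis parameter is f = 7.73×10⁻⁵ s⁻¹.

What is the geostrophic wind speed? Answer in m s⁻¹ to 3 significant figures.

Pressure gradient: |∂P/∂n| = 600 Pa / 236000 m = 2.54×10⁻³ Pa/m
Geostrophic balance (pressure-gradient force = Coriolis force):
V_g = (1/(fρ)) |∂P/∂n| = 2.54×10⁻³ / (7.73×10⁻⁵ × 0.740) = 44.4 m/s

44.4 m s⁻¹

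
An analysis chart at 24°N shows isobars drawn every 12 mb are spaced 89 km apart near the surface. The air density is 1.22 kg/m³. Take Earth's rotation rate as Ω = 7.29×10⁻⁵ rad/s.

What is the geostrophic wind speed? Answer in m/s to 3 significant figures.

186 m/s

Coriolis parameter at 24°N:
f = 2Ω sin φ = 2 × 7.29×10⁻⁵ × sin 24° = 5.93×10⁻⁵ s⁻¹
Pressure gradient: |∂P/∂n| = 1200 Pa / 89000 m = 1.35×10⁻² Pa/m
Geostrophic balance (pressure-gradient force = Coriolis force):
V_g = (1/(fρ)) |∂P/∂n| = 1.35×10⁻² / (5.93×10⁻⁵ × 1.22) = 186 m/s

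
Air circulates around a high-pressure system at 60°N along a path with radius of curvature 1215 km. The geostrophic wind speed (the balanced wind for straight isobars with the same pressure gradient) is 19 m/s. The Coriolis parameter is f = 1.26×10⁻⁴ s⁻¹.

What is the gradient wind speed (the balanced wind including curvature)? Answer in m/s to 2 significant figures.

Around a high, pressure-gradient force acts outward with centrifugal, so Coriolis balances both:
fV = (1/ρ)|∂P/∂n| + V²/R  →  V² − fR·V + fR·V_g = 0
With fR = 1.26×10⁻⁴ × 1215×10³ m = 153 m/s:
V = [fR − √((fR)² − 4 fR V_g)]/2 = [153 − √(153² − 4×153×19)]/2 = 22.2 m/s
Supergeostrophic (V > V_g = 19 m/s), as expected around a high.

22 m/s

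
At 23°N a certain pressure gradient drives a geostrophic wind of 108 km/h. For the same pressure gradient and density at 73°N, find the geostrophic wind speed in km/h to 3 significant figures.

44.1 km/h

With the same pressure gradient and density, V_g ∝ 1/f ∝ 1/sin φ.
V₂ = V₁ · sin φ₁ / sin φ₂ = 108 × sin 23° / sin 73°
V₂ = 108 × 0.3907/0.9563 = 44.1 km/h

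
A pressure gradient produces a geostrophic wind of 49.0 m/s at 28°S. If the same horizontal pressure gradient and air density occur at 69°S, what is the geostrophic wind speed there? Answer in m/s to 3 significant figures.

24.6 m/s

With the same pressure gradient and density, V_g ∝ 1/f ∝ 1/sin φ.
V₂ = V₁ · sin φ₁ / sin φ₂ = 49.0 × sin 28° / sin 69°
V₂ = 49.0 × 0.4695/0.9336 = 24.6 m/s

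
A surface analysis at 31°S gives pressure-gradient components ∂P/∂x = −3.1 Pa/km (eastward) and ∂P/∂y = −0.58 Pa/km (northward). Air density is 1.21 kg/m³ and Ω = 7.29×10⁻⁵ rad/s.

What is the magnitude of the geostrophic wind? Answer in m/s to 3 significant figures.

34.7 m/s

Coriolis parameter at 31°S:
f = 2Ω sin φ = 2 × 7.29×10⁻⁵ × sin 31° = 7.51×10⁻⁵ s⁻¹
In the Southern Hemisphere f is negative: f = −7.51×10⁻⁵ s⁻¹.
Component geostrophic relations (x east, y north):
u_g = −(1/(fρ)) ∂P/∂y,  v_g = (1/(fρ)) ∂P/∂x
u_g = −(−0.58×10⁻³)/(−7.51×10⁻⁵ × 1.21) = −6.38 m/s;  v_g = (−3.1×10⁻³)/(−7.51×10⁻⁵ × 1.21) = 34.1 m/s
|V_g| = √(u_g² + v_g²) = 34.7 m/s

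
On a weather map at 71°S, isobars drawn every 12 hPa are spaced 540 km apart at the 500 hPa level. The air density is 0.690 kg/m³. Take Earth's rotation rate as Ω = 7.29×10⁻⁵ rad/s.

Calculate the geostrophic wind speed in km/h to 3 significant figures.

Coriolis parameter at 71°S:
f = 2Ω sin φ = 2 × 7.29×10⁻⁵ × sin 71° = 1.38×10⁻⁴ s⁻¹
Pressure gradient: |∂P/∂n| = 1200 Pa / 540000 m = 2.22×10⁻³ Pa/m
Geostrophic balance (pressure-gradient force = Coriolis force):
V_g = (1/(fρ)) |∂P/∂n| = 2.22×10⁻³ / (1.38×10⁻⁴ × 0.690) = 23.4 m/s
Converting: 23.4 m/s × 3.6 = 84.1 km/h

84.1 km/h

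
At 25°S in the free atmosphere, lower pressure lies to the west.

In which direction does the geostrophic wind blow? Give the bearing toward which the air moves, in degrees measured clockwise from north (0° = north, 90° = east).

The pressure-gradient force points toward the west (bearing 270°).
Geostrophic balance: in the Southern Hemisphere the Coriolis force deflects motion to the left, so the geostrophic wind blows 90° to the left of the pressure-gradient force (low pressure on the right).
Rotating 270° by 90° counterclockwise gives 180° — the wind blows toward the south.

180°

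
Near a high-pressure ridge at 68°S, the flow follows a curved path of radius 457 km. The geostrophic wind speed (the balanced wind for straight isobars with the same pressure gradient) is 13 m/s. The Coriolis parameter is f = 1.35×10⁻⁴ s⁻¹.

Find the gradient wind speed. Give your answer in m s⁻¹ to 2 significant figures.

19 m s⁻¹

Around a high, pressure-gradient force acts outward with centrifugal, so Coriolis balances both:
fV = (1/ρ)|∂P/∂n| + V²/R  →  V² − fR·V + fR·V_g = 0
With fR = 1.35×10⁻⁴ × 457×10³ m = 61.7 m/s:
V = [fR − √((fR)² − 4 fR V_g)]/2 = [61.7 − √(61.7² − 4×61.7×13)]/2 = 18.6 m/s
Supergeostrophic (V > V_g = 13 m/s), as expected around a high.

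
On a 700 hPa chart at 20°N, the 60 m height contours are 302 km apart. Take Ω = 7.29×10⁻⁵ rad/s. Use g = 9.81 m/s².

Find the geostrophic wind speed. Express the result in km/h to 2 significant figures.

140 km/h

Coriolis parameter at 20°N:
f = 2Ω sin φ = 2 × 7.29×10⁻⁵ × sin 20° = 4.99×10⁻⁵ s⁻¹
Height gradient: |∂Z/∂n| = 60 m / 302000 m = 1.99×10⁻⁴
On a pressure surface, geostrophic balance gives V_g = (g/f)|∂Z/∂n|:
V_g = 9.81 × 1.99×10⁻⁴ / 4.99×10⁻⁵ = 39.1 m/s
Converting: 39.1 m/s × 3.6 = 140 km/h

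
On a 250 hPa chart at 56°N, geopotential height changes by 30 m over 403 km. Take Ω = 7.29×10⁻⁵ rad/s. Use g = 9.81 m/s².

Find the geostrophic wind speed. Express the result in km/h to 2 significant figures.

Coriolis parameter at 56°N:
f = 2Ω sin φ = 2 × 7.29×10⁻⁵ × sin 56° = 1.21×10⁻⁴ s⁻¹
Height gradient: |∂Z/∂n| = 30 m / 403000 m = 7.44×10⁻⁵
On a pressure surface, geostrophic balance gives V_g = (g/f)|∂Z/∂n|:
V_g = 9.81 × 7.44×10⁻⁵ / 1.21×10⁻⁴ = 6.04 m/s
Converting: 6.04 m/s × 3.6 = 22 km/h

22 km/h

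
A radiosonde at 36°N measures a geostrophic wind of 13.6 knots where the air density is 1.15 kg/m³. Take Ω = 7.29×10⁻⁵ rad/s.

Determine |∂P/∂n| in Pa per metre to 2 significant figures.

6.9×10⁻⁴ Pa/m

Coriolis parameter at 36°N:
f = 2Ω sin φ = 2 × 7.29×10⁻⁵ × sin 36° = 8.57×10⁻⁵ s⁻¹
Wind speed in SI: 13.6 knots = 7.00 m/s
Geostrophic balance rearranged: |∂P/∂n| = f ρ V_g
|∂P/∂n| = 8.57×10⁻⁵ × 1.15 × 7.00 = 6.90×10⁻⁴ Pa/m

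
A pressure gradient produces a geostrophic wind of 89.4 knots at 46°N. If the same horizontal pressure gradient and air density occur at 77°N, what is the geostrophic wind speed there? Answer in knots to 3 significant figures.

With the same pressure gradient and density, V_g ∝ 1/f ∝ 1/sin φ.
V₂ = V₁ · sin φ₁ / sin φ₂ = 89.4 × sin 46° / sin 77°
V₂ = 89.4 × 0.7193/0.9744 = 66.0 knots

66.0 knots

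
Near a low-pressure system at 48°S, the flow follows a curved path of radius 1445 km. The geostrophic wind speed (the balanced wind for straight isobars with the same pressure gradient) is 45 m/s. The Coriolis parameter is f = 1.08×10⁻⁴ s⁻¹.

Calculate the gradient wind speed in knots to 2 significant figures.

71 knots

Around a low, centrifugal force acts outward with Coriolis, so pressure-gradient force balances both:
(1/ρ)|∂P/∂n| = fV + V²/R  →  V² + fR·V − fR·V_g = 0
With fR = 1.08×10⁻⁴ × 1445×10³ m = 156 m/s:
V = [−fR + √((fR)² + 4 fR V_g)]/2 = [−156 + √(156² + 4×156×45)]/2 = 36.5 m/s
Subgeostrophic (V < V_g = 45 m/s), as expected around a low.
Converting: 36.5 m/s × 1.944 = 71 knots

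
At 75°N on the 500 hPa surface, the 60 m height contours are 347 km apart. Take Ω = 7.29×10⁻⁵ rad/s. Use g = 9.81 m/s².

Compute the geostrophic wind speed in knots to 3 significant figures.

23.4 knots

Coriolis parameter at 75°N:
f = 2Ω sin φ = 2 × 7.29×10⁻⁵ × sin 75° = 1.41×10⁻⁴ s⁻¹
Height gradient: |∂Z/∂n| = 60 m / 347000 m = 1.73×10⁻⁴
On a pressure surface, geostrophic balance gives V_g = (g/f)|∂Z/∂n|:
V_g = 9.81 × 1.73×10⁻⁴ / 1.41×10⁻⁴ = 12.0 m/s
Converting: 12.0 m/s × 1.944 = 23.4 knots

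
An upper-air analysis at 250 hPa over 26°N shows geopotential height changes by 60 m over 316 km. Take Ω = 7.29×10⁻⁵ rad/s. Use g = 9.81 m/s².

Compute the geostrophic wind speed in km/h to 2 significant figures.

100 km/h

Coriolis parameter at 26°N:
f = 2Ω sin φ = 2 × 7.29×10⁻⁵ × sin 26° = 6.39×10⁻⁵ s⁻¹
Height gradient: |∂Z/∂n| = 60 m / 316000 m = 1.90×10⁻⁴
On a pressure surface, geostrophic balance gives V_g = (g/f)|∂Z/∂n|:
V_g = 9.81 × 1.90×10⁻⁴ / 6.39×10⁻⁵ = 29.1 m/s
Converting: 29.1 m/s × 3.6 = 100 km/h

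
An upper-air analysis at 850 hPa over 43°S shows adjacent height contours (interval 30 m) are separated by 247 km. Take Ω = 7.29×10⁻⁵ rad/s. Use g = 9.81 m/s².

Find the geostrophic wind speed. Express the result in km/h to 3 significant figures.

43.1 km/h

Coriolis parameter at 43°S:
f = 2Ω sin φ = 2 × 7.29×10⁻⁵ × sin 43° = 9.94×10⁻⁵ s⁻¹
Height gradient: |∂Z/∂n| = 30 m / 247000 m = 1.21×10⁻⁴
On a pressure surface, geostrophic balance gives V_g = (g/f)|∂Z/∂n|:
V_g = 9.81 × 1.21×10⁻⁴ / 9.94×10⁻⁵ = 12.0 m/s
Converting: 12.0 m/s × 3.6 = 43.1 km/h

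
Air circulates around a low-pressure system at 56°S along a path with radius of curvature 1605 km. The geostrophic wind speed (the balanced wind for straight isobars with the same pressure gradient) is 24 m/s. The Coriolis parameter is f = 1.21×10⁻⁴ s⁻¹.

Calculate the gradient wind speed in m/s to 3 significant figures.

Around a low, centrifugal force acts outward with Coriolis, so pressure-gradient force balances both:
(1/ρ)|∂P/∂n| = fV + V²/R  →  V² + fR·V − fR·V_g = 0
With fR = 1.21×10⁻⁴ × 1605×10³ m = 194 m/s:
V = [−fR + √((fR)² + 4 fR V_g)]/2 = [−194 + √(194² + 4×194×24)]/2 = 21.6 m/s
Subgeostrophic (V < V_g = 24 m/s), as expected around a low.

21.6 m/s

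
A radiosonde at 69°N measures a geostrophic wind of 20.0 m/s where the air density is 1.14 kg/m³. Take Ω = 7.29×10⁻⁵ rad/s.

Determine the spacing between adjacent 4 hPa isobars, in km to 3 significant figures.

Coriolis parameter at 69°N:
f = 2Ω sin φ = 2 × 7.29×10⁻⁵ × sin 69° = 1.36×10⁻⁴ s⁻¹
Geostrophic balance rearranged: |∂P/∂n| = f ρ V_g
|∂P/∂n| = 1.36×10⁻⁴ × 1.14 × 20.0 = 3.10×10⁻³ Pa/m
Isobar spacing: Δn = ΔP/|∂P/∂n| = 400 Pa / 3.10×10⁻³ Pa/m = 128889 m ≈ 129 km

129 km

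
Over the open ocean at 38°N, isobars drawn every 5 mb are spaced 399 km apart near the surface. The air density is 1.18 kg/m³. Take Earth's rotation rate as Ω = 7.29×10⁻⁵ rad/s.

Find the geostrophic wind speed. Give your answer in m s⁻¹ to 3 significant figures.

Coriolis parameter at 38°N:
f = 2Ω sin φ = 2 × 7.29×10⁻⁵ × sin 38° = 8.98×10⁻⁵ s⁻¹
Pressure gradient: |∂P/∂n| = 500 Pa / 399000 m = 1.25×10⁻³ Pa/m
Geostrophic balance (pressure-gradient force = Coriolis force):
V_g = (1/(fρ)) |∂P/∂n| = 1.25×10⁻³ / (8.98×10⁻⁵ × 1.18) = 11.8 m/s

11.8 m s⁻¹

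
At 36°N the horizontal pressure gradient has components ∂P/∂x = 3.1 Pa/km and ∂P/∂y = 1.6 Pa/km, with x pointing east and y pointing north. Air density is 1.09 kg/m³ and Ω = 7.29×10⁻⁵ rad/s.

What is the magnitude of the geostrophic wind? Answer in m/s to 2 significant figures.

Coriolis parameter at 36°N:
f = 2Ω sin φ = 2 × 7.29×10⁻⁵ × sin 36° = 8.57×10⁻⁵ s⁻¹
Component geostrophic relations (x east, y north):
u_g = −(1/(fρ)) ∂P/∂y,  v_g = (1/(fρ)) ∂P/∂x
u_g = −(1.6×10⁻³)/(8.57×10⁻⁵ × 1.09) = −17.1 m/s;  v_g = (3.1×10⁻³)/(8.57×10⁻⁵ × 1.09) = 33.2 m/s
|V_g| = √(u_g² + v_g²) = 37.3 m/s

37 m/s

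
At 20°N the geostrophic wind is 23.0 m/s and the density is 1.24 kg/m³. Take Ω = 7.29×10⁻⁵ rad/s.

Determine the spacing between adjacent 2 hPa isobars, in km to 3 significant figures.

Coriolis parameter at 20°N:
f = 2Ω sin φ = 2 × 7.29×10⁻⁵ × sin 20° = 4.99×10⁻⁵ s⁻¹
Geostrophic balance rearranged: |∂P/∂n| = f ρ V_g
|∂P/∂n| = 4.99×10⁻⁵ × 1.24 × 23.0 = 1.42×10⁻³ Pa/m
Isobar spacing: Δn = ΔP/|∂P/∂n| = 200 Pa / 1.42×10⁻³ Pa/m = 140628 m ≈ 141 km

141 km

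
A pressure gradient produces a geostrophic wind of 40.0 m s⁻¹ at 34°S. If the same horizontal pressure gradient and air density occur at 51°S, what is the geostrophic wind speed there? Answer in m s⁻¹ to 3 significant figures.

With the same pressure gradient and density, V_g ∝ 1/f ∝ 1/sin φ.
V₂ = V₁ · sin φ₁ / sin φ₂ = 40.0 × sin 34° / sin 51°
V₂ = 40.0 × 0.5592/0.7771 = 28.8 m s⁻¹

28.8 m s⁻¹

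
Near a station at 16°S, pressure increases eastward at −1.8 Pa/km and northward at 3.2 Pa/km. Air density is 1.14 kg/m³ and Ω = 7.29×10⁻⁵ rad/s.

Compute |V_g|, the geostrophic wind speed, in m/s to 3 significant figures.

80.1 m/s

Coriolis parameter at 16°S:
f = 2Ω sin φ = 2 × 7.29×10⁻⁵ × sin 16° = 4.02×10⁻⁵ s⁻¹
In the Southern Hemisphere f is negative: f = −4.02×10⁻⁵ s⁻¹.
Component geostrophic relations (x east, y north):
u_g = −(1/(fρ)) ∂P/∂y,  v_g = (1/(fρ)) ∂P/∂x
u_g = −(3.2×10⁻³)/(−4.02×10⁻⁵ × 1.14) = 69.8 m/s;  v_g = (−1.8×10⁻³)/(−4.02×10⁻⁵ × 1.14) = 39.3 m/s
|V_g| = √(u_g² + v_g²) = 80.1 m/s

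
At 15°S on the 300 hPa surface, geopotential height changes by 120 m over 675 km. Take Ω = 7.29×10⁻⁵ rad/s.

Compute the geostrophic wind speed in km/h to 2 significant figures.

170 km/h

Coriolis parameter at 15°S:
f = 2Ω sin φ = 2 × 7.29×10⁻⁵ × sin 15° = 3.77×10⁻⁵ s⁻¹
Height gradient: |∂Z/∂n| = 120 m / 675000 m = 1.78×10⁻⁴
On a pressure surface, geostrophic balance gives V_g = (g/f)|∂Z/∂n|:
V_g = 9.81 × 1.78×10⁻⁴ / 3.77×10⁻⁵ = 46.2 m/s
Converting: 46.2 m/s × 3.6 = 170 km/h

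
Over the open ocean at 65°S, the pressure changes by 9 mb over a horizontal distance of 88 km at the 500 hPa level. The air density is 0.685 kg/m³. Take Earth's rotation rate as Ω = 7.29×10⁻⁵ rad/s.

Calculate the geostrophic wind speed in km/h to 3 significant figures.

Coriolis parameter at 65°S:
f = 2Ω sin φ = 2 × 7.29×10⁻⁵ × sin 65° = 1.32×10⁻⁴ s⁻¹
Pressure gradient: |∂P/∂n| = 900 Pa / 88000 m = 1.02×10⁻² Pa/m
Geostrophic balance (pressure-gradient force = Coriolis force):
V_g = (1/(fρ)) |∂P/∂n| = 1.02×10⁻² / (1.32×10⁻⁴ × 0.685) = 113 m/s
Converting: 113 m/s × 3.6 = 407 km/h

407 km/h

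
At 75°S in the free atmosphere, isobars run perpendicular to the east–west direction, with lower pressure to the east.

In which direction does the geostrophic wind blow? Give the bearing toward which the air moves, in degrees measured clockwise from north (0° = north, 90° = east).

The pressure-gradient force points toward the east (bearing 090°).
Geostrophic balance: in the Southern Hemisphere the Coriolis force deflects motion to the left, so the geostrophic wind blows 90° to the left of the pressure-gradient force (low pressure on the right).
Rotating 090° by 90° counterclockwise gives 000° — the wind blows toward the north.

000°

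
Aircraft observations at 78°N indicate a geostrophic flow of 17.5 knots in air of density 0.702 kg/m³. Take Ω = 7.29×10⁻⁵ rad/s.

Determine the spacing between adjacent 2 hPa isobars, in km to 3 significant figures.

222 km

Coriolis parameter at 78°N:
f = 2Ω sin φ = 2 × 7.29×10⁻⁵ × sin 78° = 1.43×10⁻⁴ s⁻¹
Wind speed in SI: 17.5 knots = 9.00 m/s
Geostrophic balance rearranged: |∂P/∂n| = f ρ V_g
|∂P/∂n| = 1.43×10⁻⁴ × 0.702 × 9.00 = 9.01×10⁻⁴ Pa/m
Isobar spacing: Δn = ΔP/|∂P/∂n| = 200 Pa / 9.01×10⁻⁴ Pa/m = 221899 m ≈ 222 km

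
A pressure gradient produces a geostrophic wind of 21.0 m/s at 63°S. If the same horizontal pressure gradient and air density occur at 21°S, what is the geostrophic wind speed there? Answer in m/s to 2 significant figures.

With the same pressure gradient and density, V_g ∝ 1/f ∝ 1/sin φ.
V₂ = V₁ · sin φ₁ / sin φ₂ = 21.0 × sin 63° / sin 21°
V₂ = 21.0 × 0.8910/0.3584 = 52 m/s

52 m/s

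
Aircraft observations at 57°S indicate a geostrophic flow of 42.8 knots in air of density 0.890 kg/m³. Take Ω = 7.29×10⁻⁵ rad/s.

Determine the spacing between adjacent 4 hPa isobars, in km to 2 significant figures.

Coriolis parameter at 57°S:
f = 2Ω sin φ = 2 × 7.29×10⁻⁵ × sin 57° = 1.22×10⁻⁴ s⁻¹
Wind speed in SI: 42.8 knots = 22.0 m/s
Geostrophic balance rearranged: |∂P/∂n| = f ρ V_g
|∂P/∂n| = 1.22×10⁻⁴ × 0.890 × 22.0 = 2.40×10⁻³ Pa/m
Isobar spacing: Δn = ΔP/|∂P/∂n| = 400 Pa / 2.40×10⁻³ Pa/m = 166932 m ≈ 170 km

170 km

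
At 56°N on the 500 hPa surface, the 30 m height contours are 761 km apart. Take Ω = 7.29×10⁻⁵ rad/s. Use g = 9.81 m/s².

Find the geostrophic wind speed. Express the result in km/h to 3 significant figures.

Coriolis parameter at 56°N:
f = 2Ω sin φ = 2 × 7.29×10⁻⁵ × sin 56° = 1.21×10⁻⁴ s⁻¹
Height gradient: |∂Z/∂n| = 30 m / 761000 m = 3.94×10⁻⁵
On a pressure surface, geostrophic balance gives V_g = (g/f)|∂Z/∂n|:
V_g = 9.81 × 3.94×10⁻⁵ / 1.21×10⁻⁴ = 3.20 m/s
Converting: 3.20 m/s × 3.6 = 11.5 km/h

11.5 km/h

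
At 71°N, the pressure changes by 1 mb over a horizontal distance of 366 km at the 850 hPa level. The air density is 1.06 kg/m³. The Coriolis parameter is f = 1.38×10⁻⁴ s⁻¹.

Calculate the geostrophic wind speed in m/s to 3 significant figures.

Pressure gradient: |∂P/∂n| = 100 Pa / 366000 m = 2.73×10⁻⁴ Pa/m
Geostrophic balance (pressure-gradient force = Coriolis force):
V_g = (1/(fρ)) |∂P/∂n| = 2.73×10⁻⁴ / (1.38×10⁻⁴ × 1.06) = 1.87 m/s

1.87 m/s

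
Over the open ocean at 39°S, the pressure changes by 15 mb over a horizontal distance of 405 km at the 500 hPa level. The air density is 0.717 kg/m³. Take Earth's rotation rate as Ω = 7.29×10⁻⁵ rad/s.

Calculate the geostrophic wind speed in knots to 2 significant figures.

Coriolis parameter at 39°S:
f = 2Ω sin φ = 2 × 7.29×10⁻⁵ × sin 39° = 9.18×10⁻⁵ s⁻¹
Pressure gradient: |∂P/∂n| = 1500 Pa / 405000 m = 3.70×10⁻³ Pa/m
Geostrophic balance (pressure-gradient force = Coriolis force):
V_g = (1/(fρ)) |∂P/∂n| = 3.70×10⁻³ / (9.18×10⁻⁵ × 0.717) = 56.3 m/s
Converting: 56.3 m/s × 1.944 = 110 knots

110 knots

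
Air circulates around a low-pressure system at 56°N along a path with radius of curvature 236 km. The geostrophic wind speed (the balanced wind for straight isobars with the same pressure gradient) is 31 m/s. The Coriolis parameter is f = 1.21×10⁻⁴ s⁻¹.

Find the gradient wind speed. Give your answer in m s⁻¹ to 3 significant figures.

18.7 m s⁻¹

Around a low, centrifugal force acts outward with Coriolis, so pressure-gradient force balances both:
(1/ρ)|∂P/∂n| = fV + V²/R  →  V² + fR·V − fR·V_g = 0
With fR = 1.21×10⁻⁴ × 236×10³ m = 28.6 m/s:
V = [−fR + √((fR)² + 4 fR V_g)]/2 = [−28.6 + √(28.6² + 4×28.6×31)]/2 = 18.7 m/s
Subgeostrophic (V < V_g = 31 m/s), as expected around a low.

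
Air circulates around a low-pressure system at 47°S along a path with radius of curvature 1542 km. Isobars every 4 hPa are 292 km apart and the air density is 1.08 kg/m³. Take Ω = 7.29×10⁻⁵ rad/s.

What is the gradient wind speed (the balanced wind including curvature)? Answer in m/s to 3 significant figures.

11.1 m/s

Coriolis parameter at 47°S:
f = 2Ω sin φ = 2 × 7.29×10⁻⁵ × sin 47° = 1.07×10⁻⁴ s⁻¹
Pressure gradient: |∂P/∂n| = 400 Pa / 292000 m = 1.37×10⁻³ Pa/m
Geostrophic speed: V_g = |∂P/∂n|/(fρ) = 1.37×10⁻³/(1.07×10⁻⁴ × 1.08) = 11.9 m/s
Around a low, centrifugal force acts outward with Coriolis, so pressure-gradient force balances both:
(1/ρ)|∂P/∂n| = fV + V²/R  →  V² + fR·V − fR·V_g = 0
With fR = 1.07×10⁻⁴ × 1542×10³ m = 164 m/s:
V = [−fR + √((fR)² + 4 fR V_g)]/2 = [−164 + √(164² + 4×164×11.9)]/2 = 11.1 m/s
Subgeostrophic (V < V_g = 11.9 m/s), as expected around a low.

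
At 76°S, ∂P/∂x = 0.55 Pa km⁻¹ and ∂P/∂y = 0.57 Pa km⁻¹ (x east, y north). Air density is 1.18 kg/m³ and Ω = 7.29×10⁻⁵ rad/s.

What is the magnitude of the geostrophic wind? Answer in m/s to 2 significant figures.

4.7 m/s

Coriolis parameter at 76°S:
f = 2Ω sin φ = 2 × 7.29×10⁻⁵ × sin 76° = 1.41×10⁻⁴ s⁻¹
In the Southern Hemisphere f is negative: f = −1.41×10⁻⁴ s⁻¹.
Component geostrophic relations (x east, y north):
u_g = −(1/(fρ)) ∂P/∂y,  v_g = (1/(fρ)) ∂P/∂x
u_g = −(0.57×10⁻³)/(−1.41×10⁻⁴ × 1.18) = 3.41 m/s;  v_g = (0.55×10⁻³)/(−1.41×10⁻⁴ × 1.18) = −3.29 m/s
|V_g| = √(u_g² + v_g²) = 4.74 m/s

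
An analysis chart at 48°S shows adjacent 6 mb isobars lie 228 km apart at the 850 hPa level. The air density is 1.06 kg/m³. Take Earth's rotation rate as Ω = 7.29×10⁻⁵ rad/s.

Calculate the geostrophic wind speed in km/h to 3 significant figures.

82.5 km/h

Coriolis parameter at 48°S:
f = 2Ω sin φ = 2 × 7.29×10⁻⁵ × sin 48° = 1.08×10⁻⁴ s⁻¹
Pressure gradient: |∂P/∂n| = 600 Pa / 228000 m = 2.63×10⁻³ Pa/m
Geostrophic balance (pressure-gradient force = Coriolis force):
V_g = (1/(fρ)) |∂P/∂n| = 2.63×10⁻³ / (1.08×10⁻⁴ × 1.06) = 22.9 m/s
Converting: 22.9 m/s × 3.6 = 82.5 km/h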